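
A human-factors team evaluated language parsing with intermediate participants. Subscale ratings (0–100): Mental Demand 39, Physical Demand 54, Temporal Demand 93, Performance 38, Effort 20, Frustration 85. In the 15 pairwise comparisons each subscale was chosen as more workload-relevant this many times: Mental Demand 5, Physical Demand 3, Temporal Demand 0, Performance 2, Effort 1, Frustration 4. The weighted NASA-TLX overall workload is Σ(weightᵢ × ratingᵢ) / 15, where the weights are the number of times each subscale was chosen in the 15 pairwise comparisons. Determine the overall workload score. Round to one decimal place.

52.9

The tallies are the weights (they sum to 15).
Weighted sum = 5·39 + 3·54 + 0·93 + 2·38 + 1·20 + 4·85
            = 195 + 162 + 0 + 76 + 20 + 340 = 793.
Overall workload = 793 / 15 = 52.8667 ≈ 52.9.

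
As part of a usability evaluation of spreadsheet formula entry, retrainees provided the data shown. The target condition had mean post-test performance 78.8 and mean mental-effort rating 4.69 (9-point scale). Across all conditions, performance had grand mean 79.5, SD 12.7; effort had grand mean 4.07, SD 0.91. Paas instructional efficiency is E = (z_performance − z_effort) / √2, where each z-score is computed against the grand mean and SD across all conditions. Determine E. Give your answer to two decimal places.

-0.52

z_performance = (78.8 − 79.5) / 12.7 = -0.7000 / 12.7 = -0.0551.
z_effort = (4.69 − 4.07) / 0.91 = 0.6200 / 0.91 = 0.6813.
z_P − z_E = -0.0551 − 0.6813 = -0.7364.
E = -0.7364 / √2 = -0.7364 / 1.41421 = -0.5207 ≈ -0.52.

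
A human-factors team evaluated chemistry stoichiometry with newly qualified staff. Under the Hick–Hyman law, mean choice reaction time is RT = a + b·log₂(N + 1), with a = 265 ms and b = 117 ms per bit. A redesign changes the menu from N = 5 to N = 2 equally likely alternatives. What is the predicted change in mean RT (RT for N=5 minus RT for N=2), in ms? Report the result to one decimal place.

RT(5) = 265 + 117·log₂(6) = 265 + 117·2.5850 = 567.4450 ms.
RT(2) = 265 + 117·log₂(3) = 265 + 117·1.5850 = 450.4450 ms.
Difference = 567.4450 − 450.4450 = 117.0000 ≈ 117.0 ms.

117.0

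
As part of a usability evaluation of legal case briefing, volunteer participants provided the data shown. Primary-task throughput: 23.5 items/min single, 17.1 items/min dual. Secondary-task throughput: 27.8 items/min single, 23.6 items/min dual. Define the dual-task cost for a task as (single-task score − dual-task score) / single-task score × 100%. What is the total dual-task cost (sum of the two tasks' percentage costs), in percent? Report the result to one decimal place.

Primary cost = (23.5 − 17.1) / 23.5 × 100% = 27.2340%.
Secondary cost = (27.8 − 23.6) / 27.8 × 100% = 15.1079%.
Total = 27.2340% + 15.1079% = 42.3419% ≈ 42.3%.

42.3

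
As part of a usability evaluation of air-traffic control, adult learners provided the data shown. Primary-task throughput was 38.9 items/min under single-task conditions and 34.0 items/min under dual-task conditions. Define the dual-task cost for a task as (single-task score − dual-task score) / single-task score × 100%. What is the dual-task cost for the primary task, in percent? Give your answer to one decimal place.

Cost = (38.9 − 34.0) / 38.9 × 100%
     = 4.9000 / 38.9 × 100% = 12.5964%.
≈ 12.6%.

12.6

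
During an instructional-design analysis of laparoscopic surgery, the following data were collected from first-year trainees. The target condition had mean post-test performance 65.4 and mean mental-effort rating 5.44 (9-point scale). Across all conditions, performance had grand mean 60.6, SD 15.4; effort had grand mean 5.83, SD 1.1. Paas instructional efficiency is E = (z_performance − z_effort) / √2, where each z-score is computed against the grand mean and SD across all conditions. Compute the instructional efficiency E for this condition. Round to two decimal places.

z_performance = (65.4 − 60.6) / 15.4 = 4.8000 / 15.4 = 0.3117.
z_effort = (5.44 − 5.83) / 1.1 = -0.3900 / 1.1 = -0.3545.
z_P − z_E = 0.3117 − (-0.3545) = 0.6662.
E = 0.6662 / √2 = 0.6662 / 1.41421 = 0.4711 ≈ 0.47.

0.47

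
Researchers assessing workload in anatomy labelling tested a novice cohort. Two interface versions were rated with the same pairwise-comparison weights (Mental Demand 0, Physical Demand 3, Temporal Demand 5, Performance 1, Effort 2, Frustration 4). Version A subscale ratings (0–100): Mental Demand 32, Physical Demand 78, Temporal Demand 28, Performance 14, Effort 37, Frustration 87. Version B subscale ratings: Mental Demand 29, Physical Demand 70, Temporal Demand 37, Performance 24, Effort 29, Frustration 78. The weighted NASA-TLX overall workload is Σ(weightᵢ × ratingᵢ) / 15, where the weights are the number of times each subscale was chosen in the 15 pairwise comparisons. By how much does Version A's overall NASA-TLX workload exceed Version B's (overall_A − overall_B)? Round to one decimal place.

1.4

Version A weighted sum = 0·32 + 3·78 + 5·28 + 1·14 + 2·37 + 4·87 = 0 + 234 + 140 + 14 + 74 + 348 = 810; overall_A = 810/15 = 54.0000.
Version B weighted sum = 0·29 + 3·70 + 5·37 + 1·24 + 2·29 + 4·78 = 0 + 210 + 185 + 24 + 58 + 312 = 789; overall_B = 789/15 = 52.6000.
Difference = 54.0000 − 52.6000 = 1.4000 ≈ 1.4.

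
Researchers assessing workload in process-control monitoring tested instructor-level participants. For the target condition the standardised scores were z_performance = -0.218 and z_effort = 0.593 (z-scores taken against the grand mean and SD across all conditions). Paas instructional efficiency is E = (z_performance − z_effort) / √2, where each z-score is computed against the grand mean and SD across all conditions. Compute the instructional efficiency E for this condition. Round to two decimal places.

-0.57

z_P − z_E = -0.218 − 0.593 = -0.8110.
E = -0.8110 / √2 = -0.8110 / 1.41421 = -0.5735 ≈ -0.57.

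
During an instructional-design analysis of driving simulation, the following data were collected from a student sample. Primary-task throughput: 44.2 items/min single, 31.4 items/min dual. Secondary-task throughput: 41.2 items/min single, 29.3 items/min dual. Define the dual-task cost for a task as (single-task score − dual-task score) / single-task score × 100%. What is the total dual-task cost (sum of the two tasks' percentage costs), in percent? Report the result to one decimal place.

57.8

Primary cost = (44.2 − 31.4) / 44.2 × 100% = 28.9593%.
Secondary cost = (41.2 − 29.3) / 41.2 × 100% = 28.8835%.
Total = 28.9593% + 28.8835% = 57.8428% ≈ 57.8%.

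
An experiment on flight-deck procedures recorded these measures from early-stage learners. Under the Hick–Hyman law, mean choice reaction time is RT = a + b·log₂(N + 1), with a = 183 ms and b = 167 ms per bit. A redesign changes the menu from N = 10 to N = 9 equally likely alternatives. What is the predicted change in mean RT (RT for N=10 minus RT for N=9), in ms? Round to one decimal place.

RT(10) = 183 + 167·log₂(11) = 183 + 167·3.4594 = 760.7198 ms.
RT(9) = 183 + 167·log₂(10) = 183 + 167·3.3219 = 737.7573 ms.
Difference = 760.7198 − 737.7573 = 22.9625 ≈ 23.0 ms.

23.0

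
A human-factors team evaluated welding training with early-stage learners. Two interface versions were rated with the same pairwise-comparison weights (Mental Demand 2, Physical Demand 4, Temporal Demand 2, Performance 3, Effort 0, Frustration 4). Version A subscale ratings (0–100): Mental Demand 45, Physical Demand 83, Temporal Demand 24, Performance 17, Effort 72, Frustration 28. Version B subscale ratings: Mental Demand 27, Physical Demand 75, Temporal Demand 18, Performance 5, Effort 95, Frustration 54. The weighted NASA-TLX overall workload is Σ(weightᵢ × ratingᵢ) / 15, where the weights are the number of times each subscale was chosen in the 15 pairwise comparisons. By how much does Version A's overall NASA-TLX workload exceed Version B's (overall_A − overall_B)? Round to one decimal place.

Version A weighted sum = 2·45 + 4·83 + 2·24 + 3·17 + 0·72 + 4·28 = 90 + 332 + 48 + 51 + 0 + 112 = 633; overall_A = 633/15 = 42.2000.
Version B weighted sum = 2·27 + 4·75 + 2·18 + 3·5 + 0·95 + 4·54 = 54 + 300 + 36 + 15 + 0 + 216 = 621; overall_B = 621/15 = 41.4000.
Difference = 42.2000 − 41.4000 = 0.8000 ≈ 0.8.

0.8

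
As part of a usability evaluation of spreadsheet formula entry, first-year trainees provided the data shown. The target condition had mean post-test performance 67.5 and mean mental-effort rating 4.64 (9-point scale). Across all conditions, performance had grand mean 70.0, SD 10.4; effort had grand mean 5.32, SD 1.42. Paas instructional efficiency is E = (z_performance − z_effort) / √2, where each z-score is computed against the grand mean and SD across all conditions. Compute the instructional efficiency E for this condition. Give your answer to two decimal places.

0.17

z_performance = (67.5 − 70.0) / 10.4 = -2.5000 / 10.4 = -0.2404.
z_effort = (4.64 − 5.32) / 1.42 = -0.6800 / 1.42 = -0.4789.
z_P − z_E = -0.2404 − (-0.4789) = 0.2385.
E = 0.2385 / √2 = 0.2385 / 1.41421 = 0.1686 ≈ 0.17.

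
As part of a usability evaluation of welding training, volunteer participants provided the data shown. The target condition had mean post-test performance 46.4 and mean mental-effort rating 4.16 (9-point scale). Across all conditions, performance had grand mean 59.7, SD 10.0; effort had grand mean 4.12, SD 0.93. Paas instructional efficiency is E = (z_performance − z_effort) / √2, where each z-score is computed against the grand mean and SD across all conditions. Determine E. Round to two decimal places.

-0.97

z_performance = (46.4 − 59.7) / 10.0 = -13.3000 / 10.0 = -1.3300.
z_effort = (4.16 − 4.12) / 0.93 = 0.0400 / 0.93 = 0.0430.
z_P − z_E = -1.3300 − 0.0430 = -1.3730.
E = -1.3730 / √2 = -1.3730 / 1.41421 = -0.9709 ≈ -0.97.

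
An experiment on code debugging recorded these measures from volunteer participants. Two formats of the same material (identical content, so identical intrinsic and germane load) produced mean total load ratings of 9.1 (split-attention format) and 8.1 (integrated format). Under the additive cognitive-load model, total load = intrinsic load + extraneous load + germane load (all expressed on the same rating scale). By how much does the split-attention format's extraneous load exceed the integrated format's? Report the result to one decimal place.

1.0

Intrinsic and germane load are equal across formats, so the difference in total load equals the difference in extraneous load.
Extraneous-load difference = 9.1 − 8.1 = 1.0.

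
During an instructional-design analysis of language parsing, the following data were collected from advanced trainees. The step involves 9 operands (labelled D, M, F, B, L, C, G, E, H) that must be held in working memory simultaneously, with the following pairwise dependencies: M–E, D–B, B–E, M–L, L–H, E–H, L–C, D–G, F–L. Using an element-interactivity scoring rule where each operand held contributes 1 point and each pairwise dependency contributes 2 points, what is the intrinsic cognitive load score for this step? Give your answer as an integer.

Count of operands held simultaneously: 9.
Count of pairwise dependencies listed: 9.
Element contribution: 9 × 1 = 9.
Interaction contribution: 9 × 2 = 18.
Intrinsic load = 9 + 18 = 27.

27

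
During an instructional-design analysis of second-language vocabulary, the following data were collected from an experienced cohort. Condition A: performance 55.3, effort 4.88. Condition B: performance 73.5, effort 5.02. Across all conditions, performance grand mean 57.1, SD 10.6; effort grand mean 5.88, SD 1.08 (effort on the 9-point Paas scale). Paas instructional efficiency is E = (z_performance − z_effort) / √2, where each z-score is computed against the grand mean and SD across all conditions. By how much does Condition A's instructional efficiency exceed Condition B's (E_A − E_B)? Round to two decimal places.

-1.12

Condition A: z_P = (55.3 − 57.1)/10.6 = -0.1698; z_E = (4.88 − 5.88)/1.08 = -0.9259; E_A = (-0.1698 − (-0.9259))/√2 = 0.5346.
Condition B: z_P = (73.5 − 57.1)/10.6 = 1.5472; z_E = (5.02 − 5.88)/1.08 = -0.7963; E_B = (1.5472 − (-0.7963))/√2 = 1.6571.
E_A − E_B = 0.5346 − 1.6571 = -1.1225 ≈ -1.12.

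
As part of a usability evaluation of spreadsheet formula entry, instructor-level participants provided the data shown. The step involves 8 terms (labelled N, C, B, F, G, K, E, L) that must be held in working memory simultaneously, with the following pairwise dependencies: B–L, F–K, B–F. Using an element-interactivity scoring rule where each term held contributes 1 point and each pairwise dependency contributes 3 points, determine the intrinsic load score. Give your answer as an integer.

Count of terms held simultaneously: 8.
Count of pairwise dependencies listed: 3.
Element contribution: 8 × 1 = 8.
Interaction contribution: 3 × 3 = 9.
Intrinsic load = 8 + 9 = 17.

17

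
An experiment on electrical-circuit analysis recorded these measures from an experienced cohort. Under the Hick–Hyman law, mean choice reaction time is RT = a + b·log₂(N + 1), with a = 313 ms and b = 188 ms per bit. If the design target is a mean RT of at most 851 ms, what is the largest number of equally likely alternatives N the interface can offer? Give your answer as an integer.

Set 313 + 188·log₂(N + 1) ≤ 851.
log₂(N + 1) ≤ (851 − 313) / 188 = 2.8617.
N + 1 ≤ 2^2.8617 = 7.2687.
N ≤ 6.2687, so the largest integer N is 6.

6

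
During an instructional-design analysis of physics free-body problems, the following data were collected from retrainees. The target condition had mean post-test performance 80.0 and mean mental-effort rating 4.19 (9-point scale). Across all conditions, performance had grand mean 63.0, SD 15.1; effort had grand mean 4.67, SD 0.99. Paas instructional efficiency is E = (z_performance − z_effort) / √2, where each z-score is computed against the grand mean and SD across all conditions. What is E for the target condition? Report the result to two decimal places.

z_performance = (80.0 − 63.0) / 15.1 = 17.0000 / 15.1 = 1.1258.
z_effort = (4.19 − 4.67) / 0.99 = -0.4800 / 0.99 = -0.4848.
z_P − z_E = 1.1258 − (-0.4848) = 1.6106.
E = 1.6106 / √2 = 1.6106 / 1.41421 = 1.1389 ≈ 1.14.

1.14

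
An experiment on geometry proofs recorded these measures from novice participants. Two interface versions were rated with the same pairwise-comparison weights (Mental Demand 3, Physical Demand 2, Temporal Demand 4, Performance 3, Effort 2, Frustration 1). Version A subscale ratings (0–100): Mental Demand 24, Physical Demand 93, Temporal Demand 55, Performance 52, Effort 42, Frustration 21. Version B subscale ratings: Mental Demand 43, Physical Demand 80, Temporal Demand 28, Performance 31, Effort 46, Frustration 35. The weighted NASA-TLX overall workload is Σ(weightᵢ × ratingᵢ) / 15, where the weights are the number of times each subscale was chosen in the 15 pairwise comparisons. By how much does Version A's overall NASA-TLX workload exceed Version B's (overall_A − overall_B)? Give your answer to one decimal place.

Version A weighted sum = 3·24 + 2·93 + 4·55 + 3·52 + 2·42 + 1·21 = 72 + 186 + 220 + 156 + 84 + 21 = 739; overall_A = 739/15 = 49.2667.
Version B weighted sum = 3·43 + 2·80 + 4·28 + 3·31 + 2·46 + 1·35 = 129 + 160 + 112 + 93 + 92 + 35 = 621; overall_B = 621/15 = 41.4000.
Difference = 49.2667 − 41.4000 = 7.8667 ≈ 7.9.

7.9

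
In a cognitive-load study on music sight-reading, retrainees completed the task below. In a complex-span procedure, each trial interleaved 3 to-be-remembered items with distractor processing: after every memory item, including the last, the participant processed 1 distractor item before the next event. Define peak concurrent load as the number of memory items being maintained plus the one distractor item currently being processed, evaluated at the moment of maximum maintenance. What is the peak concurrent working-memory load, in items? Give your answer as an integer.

4

Maintenance is greatest during the distractor(s) after memory item 3: all 3 memory items are being held.
One distractor item is concurrently being processed.
Peak concurrent load = 3 + 1 = 4 items.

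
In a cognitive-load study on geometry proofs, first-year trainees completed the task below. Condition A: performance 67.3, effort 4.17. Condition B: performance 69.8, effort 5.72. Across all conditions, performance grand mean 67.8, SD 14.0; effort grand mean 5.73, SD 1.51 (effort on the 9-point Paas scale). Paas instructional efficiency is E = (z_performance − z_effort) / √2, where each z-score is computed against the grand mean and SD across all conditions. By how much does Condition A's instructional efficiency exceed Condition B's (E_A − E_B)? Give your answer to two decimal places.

Condition A: z_P = (67.3 − 67.8)/14.0 = -0.0357; z_E = (4.17 − 5.73)/1.51 = -1.0331; E_A = (-0.0357 − (-1.0331))/√2 = 0.7053.
Condition B: z_P = (69.8 − 67.8)/14.0 = 0.1429; z_E = (5.72 − 5.73)/1.51 = -0.0066; E_B = (0.1429 − (-0.0066))/√2 = 0.1057.
E_A − E_B = 0.7053 − 0.1057 = 0.5996 ≈ 0.60.

0.60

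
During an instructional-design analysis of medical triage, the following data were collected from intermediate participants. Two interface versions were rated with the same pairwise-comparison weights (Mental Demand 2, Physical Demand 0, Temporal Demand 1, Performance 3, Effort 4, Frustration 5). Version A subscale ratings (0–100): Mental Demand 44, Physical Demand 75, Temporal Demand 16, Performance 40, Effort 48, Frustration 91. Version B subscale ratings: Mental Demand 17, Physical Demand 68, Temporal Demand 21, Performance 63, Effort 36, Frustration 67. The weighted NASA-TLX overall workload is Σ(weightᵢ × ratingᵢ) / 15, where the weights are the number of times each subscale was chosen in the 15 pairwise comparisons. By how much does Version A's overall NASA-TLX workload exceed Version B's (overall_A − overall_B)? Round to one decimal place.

9.9

Version A weighted sum = 2·44 + 0·75 + 1·16 + 3·40 + 4·48 + 5·91 = 88 + 0 + 16 + 120 + 192 + 455 = 871; overall_A = 871/15 = 58.0667.
Version B weighted sum = 2·17 + 0·68 + 1·21 + 3·63 + 4·36 + 5·67 = 34 + 0 + 21 + 189 + 144 + 335 = 723; overall_B = 723/15 = 48.2000.
Difference = 58.0667 − 48.2000 = 9.8667 ≈ 9.9.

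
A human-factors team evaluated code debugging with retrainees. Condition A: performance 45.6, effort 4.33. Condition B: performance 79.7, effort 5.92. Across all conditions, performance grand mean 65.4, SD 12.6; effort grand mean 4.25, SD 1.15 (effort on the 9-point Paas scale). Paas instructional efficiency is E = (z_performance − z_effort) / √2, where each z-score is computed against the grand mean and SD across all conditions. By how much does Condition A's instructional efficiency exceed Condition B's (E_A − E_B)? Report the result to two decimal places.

-0.94

Condition A: z_P = (45.6 − 65.4)/12.6 = -1.5714; z_E = (4.33 − 4.25)/1.15 = 0.0696; E_A = (-1.5714 − 0.0696)/√2 = -1.1604.
Condition B: z_P = (79.7 − 65.4)/12.6 = 1.1349; z_E = (5.92 − 4.25)/1.15 = 1.4522; E_B = (1.1349 − 1.4522)/√2 = -0.2244.
E_A − E_B = -1.1604 − (-0.2244) = -0.9360 ≈ -0.94.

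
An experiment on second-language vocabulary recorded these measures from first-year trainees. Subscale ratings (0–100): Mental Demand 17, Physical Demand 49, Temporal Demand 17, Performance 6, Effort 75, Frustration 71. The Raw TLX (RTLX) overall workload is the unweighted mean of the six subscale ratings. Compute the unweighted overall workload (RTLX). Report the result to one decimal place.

39.2

Sum of ratings = 17 + 49 + 17 + 6 + 75 + 71 = 235.
RTLX = 235 / 6 = 39.1667 ≈ 39.2.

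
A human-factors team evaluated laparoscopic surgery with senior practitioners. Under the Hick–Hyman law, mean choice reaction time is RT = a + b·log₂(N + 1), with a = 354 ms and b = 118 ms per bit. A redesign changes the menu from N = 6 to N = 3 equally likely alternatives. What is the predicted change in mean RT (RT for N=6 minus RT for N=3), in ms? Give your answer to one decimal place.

RT(6) = 354 + 118·log₂(7) = 354 + 118·2.8074 = 685.2732 ms.
RT(3) = 354 + 118·log₂(4) = 354 + 118·2.0000 = 590.0000 ms.
Difference = 685.2732 − 590.0000 = 95.2732 ≈ 95.3 ms.

95.3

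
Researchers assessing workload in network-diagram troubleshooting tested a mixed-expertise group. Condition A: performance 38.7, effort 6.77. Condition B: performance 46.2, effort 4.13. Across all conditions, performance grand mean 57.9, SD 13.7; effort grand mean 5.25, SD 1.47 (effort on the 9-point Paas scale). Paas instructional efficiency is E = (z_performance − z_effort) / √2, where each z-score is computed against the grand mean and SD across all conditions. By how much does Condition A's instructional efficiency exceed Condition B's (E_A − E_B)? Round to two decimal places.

-1.66

Condition A: z_P = (38.7 − 57.9)/13.7 = -1.4015; z_E = (6.77 − 5.25)/1.47 = 1.0340; E_A = (-1.4015 − 1.0340)/√2 = -1.7222.
Condition B: z_P = (46.2 − 57.9)/13.7 = -0.8540; z_E = (4.13 − 5.25)/1.47 = -0.7619; E_B = (-0.8540 − (-0.7619))/√2 = -0.0651.
E_A − E_B = -1.7222 − (-0.0651) = -1.6571 ≈ -1.66.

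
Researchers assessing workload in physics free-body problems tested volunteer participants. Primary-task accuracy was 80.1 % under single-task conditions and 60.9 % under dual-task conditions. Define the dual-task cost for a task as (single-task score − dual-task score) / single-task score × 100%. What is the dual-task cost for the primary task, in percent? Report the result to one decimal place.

24.0

Cost = (80.1 − 60.9) / 80.1 × 100%
     = 19.2000 / 80.1 × 100% = 23.9700%.
≈ 24.0%.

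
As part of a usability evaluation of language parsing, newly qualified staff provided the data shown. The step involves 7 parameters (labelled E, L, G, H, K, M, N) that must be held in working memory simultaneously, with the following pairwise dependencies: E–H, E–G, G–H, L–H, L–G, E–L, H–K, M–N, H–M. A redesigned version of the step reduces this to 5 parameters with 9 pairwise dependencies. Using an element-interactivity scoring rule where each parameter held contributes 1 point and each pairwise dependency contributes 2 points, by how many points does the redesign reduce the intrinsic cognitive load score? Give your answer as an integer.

2

Original: 7 × 1 + 9 × 2 = 7 + 18 = 25.
Redesigned: 5 × 1 + 9 × 2 = 5 + 18 = 23.
Reduction = 25 − 23 = 2.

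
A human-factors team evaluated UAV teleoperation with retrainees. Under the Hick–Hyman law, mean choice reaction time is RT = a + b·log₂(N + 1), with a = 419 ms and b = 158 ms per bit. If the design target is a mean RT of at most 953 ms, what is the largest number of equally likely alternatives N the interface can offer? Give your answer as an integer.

9

Set 419 + 158·log₂(N + 1) ≤ 953.
log₂(N + 1) ≤ (953 − 419) / 158 = 3.3797.
N + 1 ≤ 2^3.3797 = 10.4086.
N ≤ 9.4086, so the largest integer N is 9.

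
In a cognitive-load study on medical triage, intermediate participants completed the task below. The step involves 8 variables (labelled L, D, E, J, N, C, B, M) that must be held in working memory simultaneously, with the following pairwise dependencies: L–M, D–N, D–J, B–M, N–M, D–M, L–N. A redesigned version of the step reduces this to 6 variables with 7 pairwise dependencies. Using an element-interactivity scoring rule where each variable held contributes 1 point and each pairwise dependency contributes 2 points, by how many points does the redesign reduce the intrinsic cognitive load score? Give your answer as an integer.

Original: 8 × 1 + 7 × 2 = 8 + 14 = 22.
Redesigned: 6 × 1 + 7 × 2 = 6 + 14 = 20.
Reduction = 22 − 20 = 2.

2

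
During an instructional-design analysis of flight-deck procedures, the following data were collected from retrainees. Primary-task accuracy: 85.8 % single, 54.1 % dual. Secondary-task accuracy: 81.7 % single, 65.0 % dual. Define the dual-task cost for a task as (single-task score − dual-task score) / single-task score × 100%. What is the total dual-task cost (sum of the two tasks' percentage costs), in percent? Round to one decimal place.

57.4

Primary cost = (85.8 − 54.1) / 85.8 × 100% = 36.9464%.
Secondary cost = (81.7 − 65.0) / 81.7 × 100% = 20.4406%.
Total = 36.9464% + 20.4406% = 57.3870% ≈ 57.4%.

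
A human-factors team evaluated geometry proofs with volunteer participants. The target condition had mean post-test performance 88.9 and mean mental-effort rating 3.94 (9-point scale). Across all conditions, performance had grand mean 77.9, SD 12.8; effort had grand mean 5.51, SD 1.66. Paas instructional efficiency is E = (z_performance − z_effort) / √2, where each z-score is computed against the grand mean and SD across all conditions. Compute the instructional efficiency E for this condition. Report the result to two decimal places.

1.28

z_performance = (88.9 − 77.9) / 12.8 = 11.0000 / 12.8 = 0.8594.
z_effort = (3.94 − 5.51) / 1.66 = -1.5700 / 1.66 = -0.9458.
z_P − z_E = 0.8594 − (-0.9458) = 1.8052.
E = 1.8052 / √2 = 1.8052 / 1.41421 = 1.2765 ≈ 1.28.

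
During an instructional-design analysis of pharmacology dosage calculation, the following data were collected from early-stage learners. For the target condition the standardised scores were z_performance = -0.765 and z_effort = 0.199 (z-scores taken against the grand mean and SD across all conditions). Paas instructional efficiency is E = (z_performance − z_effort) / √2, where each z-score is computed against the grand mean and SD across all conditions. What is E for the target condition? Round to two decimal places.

z_P − z_E = -0.765 − 0.199 = -0.9640.
E = -0.9640 / √2 = -0.9640 / 1.41421 = -0.6817 ≈ -0.68.

-0.68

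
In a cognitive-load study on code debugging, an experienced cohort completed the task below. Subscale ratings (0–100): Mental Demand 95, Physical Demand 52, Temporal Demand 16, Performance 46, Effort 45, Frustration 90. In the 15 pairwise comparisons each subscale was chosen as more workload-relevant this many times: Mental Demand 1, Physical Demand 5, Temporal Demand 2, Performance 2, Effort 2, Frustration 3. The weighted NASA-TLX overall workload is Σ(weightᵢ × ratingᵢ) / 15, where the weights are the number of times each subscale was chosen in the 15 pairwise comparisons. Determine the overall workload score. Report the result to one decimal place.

55.9

The tallies are the weights (they sum to 15).
Weighted sum = 1·95 + 5·52 + 2·16 + 2·46 + 2·45 + 3·90
            = 95 + 260 + 32 + 92 + 90 + 270 = 839.
Overall workload = 839 / 15 = 55.9333 ≈ 55.9.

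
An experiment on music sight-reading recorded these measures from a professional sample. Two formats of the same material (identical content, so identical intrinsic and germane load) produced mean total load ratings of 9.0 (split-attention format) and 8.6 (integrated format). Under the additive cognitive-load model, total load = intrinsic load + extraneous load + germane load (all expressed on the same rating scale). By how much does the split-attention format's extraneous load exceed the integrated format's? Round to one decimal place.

0.4

Intrinsic and germane load are equal across formats, so the difference in total load equals the difference in extraneous load.
Extraneous-load difference = 9.0 − 8.6 = 0.4.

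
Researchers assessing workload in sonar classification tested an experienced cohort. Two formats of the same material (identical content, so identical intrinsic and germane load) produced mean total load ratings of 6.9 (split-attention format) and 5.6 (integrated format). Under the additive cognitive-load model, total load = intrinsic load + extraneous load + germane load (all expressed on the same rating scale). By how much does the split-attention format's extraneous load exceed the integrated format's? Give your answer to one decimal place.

Intrinsic and germane load are equal across formats, so the difference in total load equals the difference in extraneous load.
Extraneous-load difference = 6.9 − 5.6 = 1.3.

1.3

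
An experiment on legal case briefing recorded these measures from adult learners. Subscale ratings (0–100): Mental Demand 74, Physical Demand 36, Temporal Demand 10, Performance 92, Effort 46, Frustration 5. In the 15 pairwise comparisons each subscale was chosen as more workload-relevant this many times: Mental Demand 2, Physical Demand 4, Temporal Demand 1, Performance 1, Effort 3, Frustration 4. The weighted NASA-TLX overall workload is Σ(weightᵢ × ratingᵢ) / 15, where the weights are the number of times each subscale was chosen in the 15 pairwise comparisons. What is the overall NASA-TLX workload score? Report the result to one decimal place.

The tallies are the weights (they sum to 15).
Weighted sum = 2·74 + 4·36 + 1·10 + 1·92 + 3·46 + 4·5
            = 148 + 144 + 10 + 92 + 138 + 20 = 552.
Overall workload = 552 / 15 = 36.8000 ≈ 36.8.

36.8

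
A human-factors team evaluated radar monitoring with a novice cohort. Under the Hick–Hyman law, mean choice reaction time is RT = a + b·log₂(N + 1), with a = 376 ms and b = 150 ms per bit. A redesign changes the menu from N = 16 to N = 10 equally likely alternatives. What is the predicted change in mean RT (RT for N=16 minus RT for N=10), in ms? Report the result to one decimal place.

RT(16) = 376 + 150·log₂(17) = 376 + 150·4.0875 = 989.1250 ms.
RT(10) = 376 + 150·log₂(11) = 376 + 150·3.4594 = 894.9100 ms.
Difference = 989.1250 − 894.9100 = 94.2150 ≈ 94.2 ms.

94.2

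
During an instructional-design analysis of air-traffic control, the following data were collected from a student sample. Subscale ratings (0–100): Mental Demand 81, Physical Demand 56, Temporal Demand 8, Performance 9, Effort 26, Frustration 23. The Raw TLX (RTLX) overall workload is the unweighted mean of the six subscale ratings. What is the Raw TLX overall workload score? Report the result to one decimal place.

33.8

Sum of ratings = 81 + 56 + 8 + 9 + 26 + 23 = 203.
RTLX = 203 / 6 = 33.8333 ≈ 33.8.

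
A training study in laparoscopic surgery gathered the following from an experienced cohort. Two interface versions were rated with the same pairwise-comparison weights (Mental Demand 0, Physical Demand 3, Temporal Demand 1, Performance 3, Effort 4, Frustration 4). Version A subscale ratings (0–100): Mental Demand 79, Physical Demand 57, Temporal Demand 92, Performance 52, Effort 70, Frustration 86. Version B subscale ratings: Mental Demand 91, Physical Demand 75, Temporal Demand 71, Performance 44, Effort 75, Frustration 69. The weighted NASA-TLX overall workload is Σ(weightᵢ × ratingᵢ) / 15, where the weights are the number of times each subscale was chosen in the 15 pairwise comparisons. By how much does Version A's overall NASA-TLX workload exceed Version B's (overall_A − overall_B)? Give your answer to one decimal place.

Version A weighted sum = 0·79 + 3·57 + 1·92 + 3·52 + 4·70 + 4·86 = 0 + 171 + 92 + 156 + 280 + 344 = 1043; overall_A = 1043/15 = 69.5333.
Version B weighted sum = 0·91 + 3·75 + 1·71 + 3·44 + 4·75 + 4·69 = 0 + 225 + 71 + 132 + 300 + 276 = 1004; overall_B = 1004/15 = 66.9333.
Difference = 69.5333 − 66.9333 = 2.6000 ≈ 2.6.

2.6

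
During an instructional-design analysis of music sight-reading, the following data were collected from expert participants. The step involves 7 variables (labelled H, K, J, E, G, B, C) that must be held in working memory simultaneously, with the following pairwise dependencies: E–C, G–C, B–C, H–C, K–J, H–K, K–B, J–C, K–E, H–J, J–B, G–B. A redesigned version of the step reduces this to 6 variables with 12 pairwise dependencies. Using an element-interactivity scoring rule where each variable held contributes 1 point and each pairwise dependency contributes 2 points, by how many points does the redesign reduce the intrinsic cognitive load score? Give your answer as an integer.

Original: 7 × 1 + 12 × 2 = 7 + 24 = 31.
Redesigned: 6 × 1 + 12 × 2 = 6 + 24 = 30.
Reduction = 31 − 30 = 1.

1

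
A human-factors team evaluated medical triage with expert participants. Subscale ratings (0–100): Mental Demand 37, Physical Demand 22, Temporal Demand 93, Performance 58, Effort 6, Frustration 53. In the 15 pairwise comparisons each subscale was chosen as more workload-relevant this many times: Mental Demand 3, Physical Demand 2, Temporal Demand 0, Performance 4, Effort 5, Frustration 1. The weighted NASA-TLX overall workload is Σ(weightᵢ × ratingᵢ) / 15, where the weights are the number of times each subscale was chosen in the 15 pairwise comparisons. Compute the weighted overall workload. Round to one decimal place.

The tallies are the weights (they sum to 15).
Weighted sum = 3·37 + 2·22 + 0·93 + 4·58 + 5·6 + 1·53
            = 111 + 44 + 0 + 232 + 30 + 53 = 470.
Overall workload = 470 / 15 = 31.3333 ≈ 31.3.

31.3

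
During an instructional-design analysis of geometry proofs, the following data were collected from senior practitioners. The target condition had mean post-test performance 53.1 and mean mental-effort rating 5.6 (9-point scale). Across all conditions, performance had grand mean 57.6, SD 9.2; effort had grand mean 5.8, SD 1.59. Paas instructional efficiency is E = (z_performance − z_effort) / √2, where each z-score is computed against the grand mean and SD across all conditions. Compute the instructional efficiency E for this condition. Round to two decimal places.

z_performance = (53.1 − 57.6) / 9.2 = -4.5000 / 9.2 = -0.4891.
z_effort = (5.6 − 5.8) / 1.59 = -0.2000 / 1.59 = -0.1258.
z_P − z_E = -0.4891 − (-0.1258) = -0.3633.
E = -0.3633 / √2 = -0.3633 / 1.41421 = -0.2569 ≈ -0.26.

-0.26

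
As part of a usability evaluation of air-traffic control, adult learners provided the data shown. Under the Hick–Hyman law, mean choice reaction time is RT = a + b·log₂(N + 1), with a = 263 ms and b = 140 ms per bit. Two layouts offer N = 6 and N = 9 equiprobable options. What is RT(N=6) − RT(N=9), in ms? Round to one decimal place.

-72.0

RT(6) = 263 + 140·log₂(7) = 263 + 140·2.8074 = 656.0360 ms.
RT(9) = 263 + 140·log₂(10) = 263 + 140·3.3219 = 728.0660 ms.
Difference = 656.0360 − 728.0660 = -72.0300 ≈ -72.0 ms.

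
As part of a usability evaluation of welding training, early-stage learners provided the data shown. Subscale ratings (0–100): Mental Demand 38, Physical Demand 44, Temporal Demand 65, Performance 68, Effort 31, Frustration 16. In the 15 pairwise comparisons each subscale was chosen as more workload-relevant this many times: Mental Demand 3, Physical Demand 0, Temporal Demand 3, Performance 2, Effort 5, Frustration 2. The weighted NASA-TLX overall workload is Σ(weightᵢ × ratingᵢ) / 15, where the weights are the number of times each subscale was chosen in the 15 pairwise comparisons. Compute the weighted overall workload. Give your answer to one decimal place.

42.1

The tallies are the weights (they sum to 15).
Weighted sum = 3·38 + 0·44 + 3·65 + 2·68 + 5·31 + 2·16
            = 114 + 0 + 195 + 136 + 155 + 32 = 632.
Overall workload = 632 / 15 = 42.1333 ≈ 42.1.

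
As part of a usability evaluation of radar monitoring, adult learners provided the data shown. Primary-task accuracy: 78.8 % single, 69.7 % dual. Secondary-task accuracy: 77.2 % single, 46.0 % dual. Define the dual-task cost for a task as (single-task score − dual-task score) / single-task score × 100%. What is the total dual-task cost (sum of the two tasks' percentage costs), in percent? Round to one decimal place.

52.0

Primary cost = (78.8 − 69.7) / 78.8 × 100% = 11.5482%.
Secondary cost = (77.2 − 46.0) / 77.2 × 100% = 40.4145%.
Total = 11.5482% + 40.4145% = 51.9627% ≈ 52.0%.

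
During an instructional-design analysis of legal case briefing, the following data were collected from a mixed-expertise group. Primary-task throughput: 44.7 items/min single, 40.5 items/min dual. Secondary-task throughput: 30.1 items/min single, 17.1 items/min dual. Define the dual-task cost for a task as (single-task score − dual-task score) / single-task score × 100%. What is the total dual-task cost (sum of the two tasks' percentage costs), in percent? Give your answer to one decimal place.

52.6

Primary cost = (44.7 − 40.5) / 44.7 × 100% = 9.3960%.
Secondary cost = (30.1 − 17.1) / 30.1 × 100% = 43.1894%.
Total = 9.3960% + 43.1894% = 52.5854% ≈ 52.6%.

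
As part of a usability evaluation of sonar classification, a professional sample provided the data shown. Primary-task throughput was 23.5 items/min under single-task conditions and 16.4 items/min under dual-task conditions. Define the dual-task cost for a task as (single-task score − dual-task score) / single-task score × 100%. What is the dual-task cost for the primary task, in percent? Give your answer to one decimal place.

30.2

Cost = (23.5 − 16.4) / 23.5 × 100%
     = 7.1000 / 23.5 × 100% = 30.2128%.
≈ 30.2%.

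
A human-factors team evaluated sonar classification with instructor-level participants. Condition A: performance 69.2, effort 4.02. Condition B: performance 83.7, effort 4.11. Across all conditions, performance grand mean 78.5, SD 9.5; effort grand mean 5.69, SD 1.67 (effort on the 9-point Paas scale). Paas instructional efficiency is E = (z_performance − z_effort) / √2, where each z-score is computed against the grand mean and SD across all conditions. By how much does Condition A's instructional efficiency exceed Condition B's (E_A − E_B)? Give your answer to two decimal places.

Condition A: z_P = (69.2 − 78.5)/9.5 = -0.9789; z_E = (4.02 − 5.69)/1.67 = -1.0000; E_A = (-0.9789 − (-1.0000))/√2 = 0.0149.
Condition B: z_P = (83.7 − 78.5)/9.5 = 0.5474; z_E = (4.11 − 5.69)/1.67 = -0.9461; E_B = (0.5474 − (-0.9461))/√2 = 1.0561.
E_A − E_B = 0.0149 − 1.0561 = -1.0412 ≈ -1.04.

-1.04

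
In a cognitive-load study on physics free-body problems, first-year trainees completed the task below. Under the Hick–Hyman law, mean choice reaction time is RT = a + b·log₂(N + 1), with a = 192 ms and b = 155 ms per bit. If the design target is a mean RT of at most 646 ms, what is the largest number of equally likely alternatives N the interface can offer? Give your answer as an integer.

Set 192 + 155·log₂(N + 1) ≤ 646.
log₂(N + 1) ≤ (646 − 192) / 155 = 2.9290.
N + 1 ≤ 2^2.9290 = 7.6158.
N ≤ 6.6158, so the largest integer N is 6.

6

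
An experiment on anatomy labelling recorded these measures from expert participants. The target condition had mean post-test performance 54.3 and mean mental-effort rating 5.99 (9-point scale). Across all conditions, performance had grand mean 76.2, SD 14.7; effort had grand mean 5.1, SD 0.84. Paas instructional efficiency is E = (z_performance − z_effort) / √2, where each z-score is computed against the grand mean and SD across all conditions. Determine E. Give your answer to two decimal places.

-1.80

z_performance = (54.3 − 76.2) / 14.7 = -21.9000 / 14.7 = -1.4898.
z_effort = (5.99 − 5.1) / 0.84 = 0.8900 / 0.84 = 1.0595.
z_P − z_E = -1.4898 − 1.0595 = -2.5493.
E = -2.5493 / √2 = -2.5493 / 1.41421 = -1.8026 ≈ -1.80.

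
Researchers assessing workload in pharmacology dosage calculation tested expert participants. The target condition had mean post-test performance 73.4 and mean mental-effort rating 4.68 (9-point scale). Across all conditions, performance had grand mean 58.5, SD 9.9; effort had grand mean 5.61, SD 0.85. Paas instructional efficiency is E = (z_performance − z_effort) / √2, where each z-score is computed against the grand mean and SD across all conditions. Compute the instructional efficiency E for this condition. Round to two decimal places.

1.84

z_performance = (73.4 − 58.5) / 9.9 = 14.9000 / 9.9 = 1.5051.
z_effort = (4.68 − 5.61) / 0.85 = -0.9300 / 0.85 = -1.0941.
z_P − z_E = 1.5051 − (-1.0941) = 2.5992.
E = 2.5992 / √2 = 2.5992 / 1.41421 = 1.8379 ≈ 1.84.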